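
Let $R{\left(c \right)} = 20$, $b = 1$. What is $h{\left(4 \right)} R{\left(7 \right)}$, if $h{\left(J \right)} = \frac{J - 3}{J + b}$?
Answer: $4$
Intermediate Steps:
$h{\left(J \right)} = \frac{-3 + J}{1 + J}$ ($h{\left(J \right)} = \frac{J - 3}{J + 1} = \frac{-3 + J}{1 + J}$)
$h{\left(4 \right)} R{\left(7 \right)} = \frac{-3 + 4}{1 + 4} \cdot 20 = \frac{1}{5} \cdot 1 \cdot 20 = \frac{1}{5} \cdot 20 = 4$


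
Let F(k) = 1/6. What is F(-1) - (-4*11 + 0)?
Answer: 265/6 ≈ 44.167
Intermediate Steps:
F(k) = 1/6
F(-1) - (-4*11 + 0) = 1/6 - (-4*11 + 0) = 1/6 - (-44 + 0) = 1/6 - 1*(-44) = 1/6 + 44 = 265/6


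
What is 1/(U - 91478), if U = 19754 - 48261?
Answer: -1/119985 ≈ -8.3344e-6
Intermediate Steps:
U = -28507
1/(U - 91478) = 1/(-28507 - 91478) = 1/(-119985) = -1/119985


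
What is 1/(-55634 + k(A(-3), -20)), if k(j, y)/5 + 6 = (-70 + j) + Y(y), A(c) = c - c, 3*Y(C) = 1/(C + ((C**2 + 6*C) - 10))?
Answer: -150/8402099 ≈ -1.7853e-5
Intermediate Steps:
Y(C) = 1/(3*(-10 + C**2 + 7*C)) (Y(C) = 1/(3*(C + ((C**2 + 6*C) - 10))) = 1/(3*(C + (-10 + C**2 + 6*C))) = 1/(3*(-10 + C**2 + 7*C)))
A(c) = 0
k(j, y) = -380 + 5*j + 5/(3*(-10 + y**2 + 7*y)) (k(j, y) = -30 + 5*((-70 + j) + 1/(3*(-10 + y**2 + 7*y))) = -30 + 5*(-70 + j + 1/(3*(-10 + y**2 + 7*y))) = -30 + (-350 + 5*j + 5/(3*(-10 + y**2 + 7*y))) = -380 + 5*j + 5/(3*(-10 + y**2 + 7*y)))
1/(-55634 + k(A(-3), -20)) = 1/(-55634 + 5*(1 + 3*(-76 + 0)*(-10 + (-20)**2 + 7*(-20)))/(3*(-10 + (-20)**2 + 7*(-20)))) = 1/(-55634 + 5*(1 + 3*(-76)*(-10 + 400 - 140))/(3*(-10 + 400 - 140))) = 1/(-55634 + (5/3)*(1 + 3*(-76)*250)/250) = 1/(-55634 + (5/3)*(1/250)*(1 - 57000)) = 1/(-55634 + (5/3)*(1/250)*(-56999)) = 1/(-55634 - 56999/150) = 1/(-8402099/150) = -150/8402099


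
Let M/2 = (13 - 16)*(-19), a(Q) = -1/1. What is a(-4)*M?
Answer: -114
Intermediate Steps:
a(Q) = -1 (a(Q) = -1*1 = -1)
M = 114 (M = 2*((13 - 16)*(-19)) = 2*(-3*(-19)) = 2*57 = 114)
a(-4)*M = -1*114 = -114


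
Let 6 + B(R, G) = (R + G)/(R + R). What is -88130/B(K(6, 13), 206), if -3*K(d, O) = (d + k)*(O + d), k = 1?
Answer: 23442580/2081 ≈ 11265.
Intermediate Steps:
K(d, O) = -(1 + d)*(O + d)/3 (K(d, O) = -(d + 1)*(O + d)/3 = -(1 + d)*(O + d)/3)
B(R, G) = -6 + (G + R)/(2*R) (B(R, G) = -6 + (R + G)/(R + R) = -6 + (G + R)/((2*R)) = -6 + (G + R)*(1/(2*R)) = -6 + (G + R)/(2*R))
-88130/B(K(6, 13), 206) = -88130*2*(-1/3*13 - 1/3*6 - 1/3*6**2 - 1/3*13*6)/(206 - 11*(-1/3*13 - 1/3*6 - 1/3*6**2 - 1/3*13*6)) = -88130*2*(-13/3 - 2 - 1/3*36 - 26)/(206 - 11*(-13/3 - 2 - 1/3*36 - 26)) = -88130*2*(-13/3 - 2 - 12 - 26)/(206 - 11*(-13/3 - 2 - 12 - 26)) = -88130*(-266/(3*(206 - 11*(-133/3)))) = -88130*(-266/(3*(206 + 1463/3))) = -88130/((1/2)*(-3/133)*(2081/3)) = -88130/(-2081/266) = -88130*(-266/2081) = 23442580/2081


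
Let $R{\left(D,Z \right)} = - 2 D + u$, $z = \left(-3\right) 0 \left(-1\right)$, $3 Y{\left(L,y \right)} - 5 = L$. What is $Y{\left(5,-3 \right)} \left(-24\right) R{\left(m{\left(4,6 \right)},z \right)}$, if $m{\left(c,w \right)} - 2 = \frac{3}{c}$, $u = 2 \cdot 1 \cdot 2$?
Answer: $120$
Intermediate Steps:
$Y{\left(L,y \right)} = \frac{5}{3} + \frac{L}{3}$
$u = 4$ ($u = 2 \cdot 2 = 4$)
$m{\left(c,w \right)} = 2 + \frac{3}{c}$
$z = 0$ ($z = 0 \left(-1\right) = 0$)
$R{\left(D,Z \right)} = 4 - 2 D$ ($R{\left(D,Z \right)} = - 2 D + 4 = 4 - 2 D$)
$Y{\left(5,-3 \right)} \left(-24\right) R{\left(m{\left(4,6 \right)},z \right)} = \left(\frac{5}{3} + \frac{1}{3} \cdot 5\right) \left(-24\right) \left(4 - 2 \left(2 + \frac{3}{4}\right)\right) = \left(\frac{5}{3} + \frac{5}{3}\right) \left(-24\right) \left(4 - 2 \left(2 + 3 \cdot \frac{1}{4}\right)\right) = \frac{10}{3} \left(-24\right) \left(4 - 2 \left(2 + \frac{3}{4}\right)\right) = - 80 \left(4 - \frac{11}{2}\right) = \left(-80\right) \left(- \frac{3}{2}\right) = 120$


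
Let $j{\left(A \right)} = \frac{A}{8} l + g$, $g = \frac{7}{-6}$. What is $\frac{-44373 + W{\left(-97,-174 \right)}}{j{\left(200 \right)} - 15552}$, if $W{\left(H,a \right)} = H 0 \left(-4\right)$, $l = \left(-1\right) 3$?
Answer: $\frac{266238}{93769} \approx 2.8393$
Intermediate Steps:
$l = -3$
$g = - \frac{7}{6}$ ($g = 7 \left(- \frac{1}{6}\right) = - \frac{7}{6} \approx -1.1667$)
$j{\left(A \right)} = - \frac{7}{6} - \frac{3 A}{8}$ ($j{\left(A \right)} = \frac{A}{8} \left(-3\right) - \frac{7}{6} = - \frac{3 A}{8} - \frac{7}{6} = - \frac{7}{6} - \frac{3 A}{8}$)
$W{\left(H,a \right)} = 0$ ($W{\left(H,a \right)} = 0 \left(-4\right) = 0$)
$\frac{-44373 + W{\left(-97,-174 \right)}}{j{\left(200 \right)} - 15552} = \frac{-44373 + 0}{\left(- \frac{7}{6} - 75\right) - 15552} = - \frac{44373}{\left(- \frac{7}{6} - 75\right) - 15552} = - \frac{44373}{- \frac{457}{6} - 15552} = - \frac{44373}{- \frac{93769}{6}} = \left(-44373\right) \left(- \frac{6}{93769}\right) = \frac{266238}{93769}$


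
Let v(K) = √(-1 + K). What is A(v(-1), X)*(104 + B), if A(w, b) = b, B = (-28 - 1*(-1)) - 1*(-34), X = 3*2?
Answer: 666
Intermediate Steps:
X = 6
B = 7 (B = (-28 + 1) + 34 = -27 + 34 = 7)
A(v(-1), X)*(104 + B) = 6*(104 + 7) = 6*111 = 666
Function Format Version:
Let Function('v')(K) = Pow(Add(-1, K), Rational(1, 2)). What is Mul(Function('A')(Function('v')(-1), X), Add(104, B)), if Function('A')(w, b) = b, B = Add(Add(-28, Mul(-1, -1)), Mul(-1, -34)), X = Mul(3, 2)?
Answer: 666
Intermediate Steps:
X = 6
B = 7 (B = Add(Add(-28, 1), 34) = Add(-27, 34) = 7)
Mul(Function('A')(Function('v')(-1), X), Add(104, B)) = Mul(6, Add(104, 7)) = Mul(6, 111) = 666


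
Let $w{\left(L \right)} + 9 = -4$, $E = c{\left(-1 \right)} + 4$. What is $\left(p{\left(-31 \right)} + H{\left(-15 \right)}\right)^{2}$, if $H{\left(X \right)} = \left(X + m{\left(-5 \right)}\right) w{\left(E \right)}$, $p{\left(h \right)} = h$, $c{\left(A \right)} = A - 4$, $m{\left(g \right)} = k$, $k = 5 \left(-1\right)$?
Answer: $52441$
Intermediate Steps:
$k = -5$
$m{\left(g \right)} = -5$
$c{\left(A \right)} = -4 + A$ ($c{\left(A \right)} = A - 4 = -4 + A$)
$E = -1$ ($E = \left(-4 - 1\right) + 4 = -5 + 4 = -1$)
$w{\left(L \right)} = -13$ ($w{\left(L \right)} = -9 - 4 = -13$)
$H{\left(X \right)} = 65 - 13 X$ ($H{\left(X \right)} = \left(X - 5\right) \left(-13\right) = \left(-5 + X\right) \left(-13\right) = 65 - 13 X$)
$\left(p{\left(-31 \right)} + H{\left(-15 \right)}\right)^{2} = \left(-31 + \left(65 - -195\right)\right)^{2} = \left(-31 + \left(65 + 195\right)\right)^{2} = \left(-31 + 260\right)^{2} = 229^{2} = 52441$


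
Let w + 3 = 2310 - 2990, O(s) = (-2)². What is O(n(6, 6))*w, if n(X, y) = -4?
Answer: -2732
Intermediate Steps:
O(s) = 4
w = -683 (w = -3 + (2310 - 2990) = -3 - 680 = -683)
O(n(6, 6))*w = 4*(-683) = -2732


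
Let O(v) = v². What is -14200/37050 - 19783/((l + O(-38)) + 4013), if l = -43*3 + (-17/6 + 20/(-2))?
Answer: -97012262/23631231 ≈ -4.1053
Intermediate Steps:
l = -851/6 (l = -129 + (-17*⅙ + 20*(-½)) = -129 + (-17/6 - 10) = -129 - 77/6 = -851/6 ≈ -141.83)
-14200/37050 - 19783/((l + O(-38)) + 4013) = -14200/37050 - 19783/((-851/6 + (-38)²) + 4013) = -14200*1/37050 - 19783/((-851/6 + 1444) + 4013) = -284/741 - 19783/(7813/6 + 4013) = -284/741 - 19783/31891/6 = -284/741 - 19783*6/31891 = -284/741 - 118698/31891 = -97012262/23631231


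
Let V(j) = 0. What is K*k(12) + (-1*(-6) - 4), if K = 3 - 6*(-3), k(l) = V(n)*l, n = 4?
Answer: 2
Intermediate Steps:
k(l) = 0 (k(l) = 0*l = 0)
K = 21 (K = 3 + 18 = 21)
K*k(12) + (-1*(-6) - 4) = 21*0 + (-1*(-6) - 4) = 0 + (6 - 4) = 0 + 2 = 2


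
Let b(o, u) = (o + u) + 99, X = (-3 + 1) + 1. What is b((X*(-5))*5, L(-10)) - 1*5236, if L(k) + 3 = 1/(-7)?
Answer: -35806/7 ≈ -5115.1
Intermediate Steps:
L(k) = -22/7 (L(k) = -3 + 1/(-7) = -3 - ⅐ = -22/7)
X = -1 (X = -2 + 1 = -1)
b(o, u) = 99 + o + u
b((X*(-5))*5, L(-10)) - 1*5236 = (99 - 1*(-5)*5 - 22/7) - 1*5236 = (99 + 5*5 - 22/7) - 5236 = (99 + 25 - 22/7) - 5236 = 846/7 - 5236 = -35806/7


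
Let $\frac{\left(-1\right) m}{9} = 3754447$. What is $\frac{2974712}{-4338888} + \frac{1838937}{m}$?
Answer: $- \frac{1506868452506}{2036265629367} \approx -0.74002$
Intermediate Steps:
$m = -33790023$ ($m = \left(-9\right) 3754447 = -33790023$)
$\frac{2974712}{-4338888} + \frac{1838937}{m} = \frac{2974712}{-4338888} + \frac{1838937}{-33790023} = 2974712 \left(- \frac{1}{4338888}\right) + 1838937 \left(- \frac{1}{33790023}\right) = - \frac{371839}{542361} - \frac{612979}{11263341} = - \frac{1506868452506}{2036265629367}$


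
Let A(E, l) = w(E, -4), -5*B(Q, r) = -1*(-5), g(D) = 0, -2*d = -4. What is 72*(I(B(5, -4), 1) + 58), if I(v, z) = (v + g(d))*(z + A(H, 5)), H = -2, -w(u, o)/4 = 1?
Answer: 4392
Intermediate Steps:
d = 2 (d = -1/2*(-4) = 2)
w(u, o) = -4 (w(u, o) = -4*1 = -4)
B(Q, r) = -1 (B(Q, r) = -(-1)*(-5)/5 = -1/5*5 = -1)
A(E, l) = -4
I(v, z) = v*(-4 + z) (I(v, z) = (v + 0)*(z - 4) = v*(-4 + z))
72*(I(B(5, -4), 1) + 58) = 72*(-(-4 + 1) + 58) = 72*(-1*(-3) + 58) = 72*(3 + 58) = 72*61 = 4392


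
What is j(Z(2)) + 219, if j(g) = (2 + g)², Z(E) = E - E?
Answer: 223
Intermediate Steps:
Z(E) = 0
j(Z(2)) + 219 = (2 + 0)² + 219 = 2² + 219 = 4 + 219 = 223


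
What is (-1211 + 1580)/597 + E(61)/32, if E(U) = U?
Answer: 16075/6368 ≈ 2.5243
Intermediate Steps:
(-1211 + 1580)/597 + E(61)/32 = (-1211 + 1580)/597 + 61/32 = 369*(1/597) + 61*(1/32) = 123/199 + 61/32 = 16075/6368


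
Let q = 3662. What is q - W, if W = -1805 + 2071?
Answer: 3396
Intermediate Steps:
W = 266
q - W = 3662 - 1*266 = 3662 - 266 = 3396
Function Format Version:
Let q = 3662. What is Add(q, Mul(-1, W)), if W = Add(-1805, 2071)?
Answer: 3396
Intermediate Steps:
W = 266
Add(q, Mul(-1, W)) = Add(3662, Mul(-1, 266)) = Add(3662, -266) = 3396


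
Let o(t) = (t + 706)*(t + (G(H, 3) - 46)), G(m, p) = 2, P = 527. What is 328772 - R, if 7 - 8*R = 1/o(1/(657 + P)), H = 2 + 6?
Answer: 114534578016442919/348371767800 ≈ 3.2877e+5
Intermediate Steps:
H = 8
o(t) = (-44 + t)*(706 + t) (o(t) = (t + 706)*(t + (2 - 46)) = (706 + t)*(t - 44) = (706 + t)*(-44 + t) = (-44 + t)*(706 + t))
R = 304826698681/348371767800 (R = 7/8 - 1/(8*(-31064 + (1/(657 + 527))² + 662/(657 + 527))) = 7/8 - 1/(8*(-31064 + (1/1184)² + 662/1184)) = 7/8 - 1/(8*(-31064 + (1/1184)² + 662*(1/1184))) = 7/8 - 1/(8*(-31064 + 1/1401856 + 331/592)) = 7/8 - 1/(8*(-43546470975/1401856)) = 7/8 - ⅛*(-1401856/43546470975) = 7/8 + 175232/43546470975 = 304826698681/348371767800 ≈ 0.87500)
328772 - R = 328772 - 1*304826698681/348371767800 = 328772 - 304826698681/348371767800 = 114534578016442919/348371767800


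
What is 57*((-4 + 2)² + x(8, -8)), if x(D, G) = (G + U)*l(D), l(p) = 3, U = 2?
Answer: -798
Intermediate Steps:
x(D, G) = 6 + 3*G (x(D, G) = (G + 2)*3 = (2 + G)*3 = 6 + 3*G)
57*((-4 + 2)² + x(8, -8)) = 57*((-4 + 2)² + (6 + 3*(-8))) = 57*((-2)² + (6 - 24)) = 57*(4 - 18) = 57*(-14) = -798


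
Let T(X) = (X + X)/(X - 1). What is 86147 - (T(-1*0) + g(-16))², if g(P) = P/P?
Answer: 86146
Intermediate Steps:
T(X) = 2*X/(-1 + X) (T(X) = (2*X)/(-1 + X) = 2*X/(-1 + X))
g(P) = 1
86147 - (T(-1*0) + g(-16))² = 86147 - (2*(-1*0)/(-1 - 1*0) + 1)² = 86147 - (2*0/(-1 + 0) + 1)² = 86147 - (2*0/(-1) + 1)² = 86147 - (2*0*(-1) + 1)² = 86147 - (0 + 1)² = 86147 - 1*1² = 86147 - 1*1 = 86147 - 1 = 86146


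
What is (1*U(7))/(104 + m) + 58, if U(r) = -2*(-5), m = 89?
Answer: 11204/193 ≈ 58.052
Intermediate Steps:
U(r) = 10
(1*U(7))/(104 + m) + 58 = (1*10)/(104 + 89) + 58 = 10/193 + 58 = 11204/193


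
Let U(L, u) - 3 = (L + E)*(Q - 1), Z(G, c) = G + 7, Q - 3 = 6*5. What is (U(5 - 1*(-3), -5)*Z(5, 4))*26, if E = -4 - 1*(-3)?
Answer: 70824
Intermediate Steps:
E = -1 (E = -4 + 3 = -1)
Q = 33 (Q = 3 + 6*5 = 3 + 30 = 33)
Z(G, c) = 7 + G
U(L, u) = -29 + 32*L (U(L, u) = 3 + (L - 1)*(33 - 1) = 3 + (-1 + L)*32 = 3 + (-32 + 32*L) = -29 + 32*L)
(U(5 - 1*(-3), -5)*Z(5, 4))*26 = ((-29 + 32*(5 - 1*(-3)))*(7 + 5))*26 = ((-29 + 32*(5 + 3))*12)*26 = ((-29 + 32*8)*12)*26 = ((-29 + 256)*12)*26 = (227*12)*26 = 2724*26 = 70824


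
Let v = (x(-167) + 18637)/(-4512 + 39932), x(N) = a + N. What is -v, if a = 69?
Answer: -18539/35420 ≈ -0.52341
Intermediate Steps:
x(N) = 69 + N
v = 18539/35420 (v = ((69 - 167) + 18637)/(-4512 + 39932) = (-98 + 18637)/35420 = 18539*(1/35420) = 18539/35420 ≈ 0.52341)
-v = -1*18539/35420 = -18539/35420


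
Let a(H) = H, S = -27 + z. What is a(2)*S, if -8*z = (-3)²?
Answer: -225/4 ≈ -56.250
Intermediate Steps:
z = -9/8 (z = -⅛*(-3)² = -⅛*9 = -9/8 ≈ -1.1250)
S = -225/8 (S = -27 - 9/8 = -225/8 ≈ -28.125)
a(2)*S = 2*(-225/8) = -225/4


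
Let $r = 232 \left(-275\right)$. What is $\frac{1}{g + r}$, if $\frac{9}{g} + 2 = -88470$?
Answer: $- \frac{88472}{5644513609} \approx -1.5674 \cdot 10^{-5}$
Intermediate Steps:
$g = - \frac{9}{88472}$ ($g = \frac{9}{-2 - 88470} = \frac{9}{-88472} = 9 \left(- \frac{1}{88472}\right) = - \frac{9}{88472} \approx -0.00010173$)
$r = -63800$
$\frac{1}{g + r} = \frac{1}{- \frac{9}{88472} - 63800} = \frac{1}{- \frac{5644513609}{88472}} = - \frac{88472}{5644513609}$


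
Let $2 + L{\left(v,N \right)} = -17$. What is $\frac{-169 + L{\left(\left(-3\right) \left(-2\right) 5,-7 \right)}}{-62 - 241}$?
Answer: $\frac{188}{303} \approx 0.62046$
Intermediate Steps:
$L{\left(v,N \right)} = -19$ ($L{\left(v,N \right)} = -2 - 17 = -19$)
$\frac{-169 + L{\left(\left(-3\right) \left(-2\right) 5,-7 \right)}}{-62 - 241} = \frac{-169 - 19}{-62 - 241} = - \frac{188}{-303} = \left(-188\right) \left(- \frac{1}{303}\right) = \frac{188}{303}$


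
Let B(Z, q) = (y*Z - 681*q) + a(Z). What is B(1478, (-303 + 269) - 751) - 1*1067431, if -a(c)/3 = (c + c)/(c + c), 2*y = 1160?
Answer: 324391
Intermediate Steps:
y = 580 (y = (1/2)*1160 = 580)
a(c) = -3 (a(c) = -3*(c + c)/(c + c) = -3*2*c/(2*c) = -3*2*c*1/(2*c) = -3*1 = -3)
B(Z, q) = -3 - 681*q + 580*Z (B(Z, q) = (580*Z - 681*q) - 3 = (-681*q + 580*Z) - 3 = -3 - 681*q + 580*Z)
B(1478, (-303 + 269) - 751) - 1*1067431 = (-3 - 681*((-303 + 269) - 751) + 580*1478) - 1*1067431 = (-3 - 681*(-34 - 751) + 857240) - 1067431 = (-3 - 681*(-785) + 857240) - 1067431 = (-3 + 534585 + 857240) - 1067431 = 1391822 - 1067431 = 324391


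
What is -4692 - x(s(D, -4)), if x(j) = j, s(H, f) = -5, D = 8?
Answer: -4687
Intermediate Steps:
-4692 - x(s(D, -4)) = -4692 - 1*(-5) = -4692 + 5 = -4687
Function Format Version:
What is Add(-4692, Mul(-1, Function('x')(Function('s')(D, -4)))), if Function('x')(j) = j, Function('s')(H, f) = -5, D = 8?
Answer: -4687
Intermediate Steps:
Add(-4692, Mul(-1, Function('x')(Function('s')(D, -4)))) = Add(-4692, Mul(-1, -5)) = Add(-4692, 5) = -4687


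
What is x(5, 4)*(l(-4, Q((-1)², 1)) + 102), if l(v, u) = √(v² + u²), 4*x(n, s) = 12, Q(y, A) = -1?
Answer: 306 + 3*√17 ≈ 318.37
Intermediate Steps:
x(n, s) = 3 (x(n, s) = (¼)*12 = 3)
l(v, u) = √(u² + v²)
x(5, 4)*(l(-4, Q((-1)², 1)) + 102) = 3*(√((-1)² + (-4)²) + 102) = 3*(√(1 + 16) + 102) = 3*(√17 + 102) = 3*(102 + √17) = 306 + 3*√17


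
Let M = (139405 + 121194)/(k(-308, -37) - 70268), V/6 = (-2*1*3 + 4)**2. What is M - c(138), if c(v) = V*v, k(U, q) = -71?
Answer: -233223367/70339 ≈ -3315.7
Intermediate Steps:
V = 24 (V = 6*(-2*1*3 + 4)**2 = 6*(-2*3 + 4)**2 = 6*(-6 + 4)**2 = 6*(-2)**2 = 6*4 = 24)
M = -260599/70339 (M = (139405 + 121194)/(-71 - 70268) = 260599/(-70339) = 260599*(-1/70339) = -260599/70339 ≈ -3.7049)
c(v) = 24*v
M - c(138) = -260599/70339 - 24*138 = -260599/70339 - 1*3312 = -260599/70339 - 3312 = -233223367/70339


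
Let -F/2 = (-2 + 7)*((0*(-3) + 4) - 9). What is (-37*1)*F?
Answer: -1850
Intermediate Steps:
F = 50 (F = -2*(-2 + 7)*((0*(-3) + 4) - 9) = -10*((0 + 4) - 9) = -10*(4 - 9) = -10*(-5) = -2*(-25) = 50)
(-37*1)*F = -37*1*50 = -37*50 = -1850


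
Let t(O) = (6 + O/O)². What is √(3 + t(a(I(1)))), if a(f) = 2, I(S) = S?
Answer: 2*√13 ≈ 7.2111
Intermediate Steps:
t(O) = 49 (t(O) = (6 + 1)² = 7² = 49)
√(3 + t(a(I(1)))) = √(3 + 49) = √52 = 2*√13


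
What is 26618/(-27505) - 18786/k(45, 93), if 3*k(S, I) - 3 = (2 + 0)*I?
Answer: -172795288/577605 ≈ -299.16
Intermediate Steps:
k(S, I) = 1 + 2*I/3 (k(S, I) = 1 + ((2 + 0)*I)/3 = 1 + (2*I)/3 = 1 + 2*I/3)
26618/(-27505) - 18786/k(45, 93) = 26618/(-27505) - 18786/(1 + (⅔)*93) = 26618*(-1/27505) - 18786/(1 + 62) = -26618/27505 - 18786/63 = -26618/27505 - 18786*1/63 = -26618/27505 - 6262/21 = -172795288/577605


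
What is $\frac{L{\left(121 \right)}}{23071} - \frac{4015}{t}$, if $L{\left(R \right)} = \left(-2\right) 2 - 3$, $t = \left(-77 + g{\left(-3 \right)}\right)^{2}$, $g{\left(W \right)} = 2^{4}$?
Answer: $- \frac{92656112}{85847191} \approx -1.0793$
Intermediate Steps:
$g{\left(W \right)} = 16$
$t = 3721$ ($t = \left(-77 + 16\right)^{2} = \left(-61\right)^{2} = 3721$)
$L{\left(R \right)} = -7$ ($L{\left(R \right)} = -4 - 3 = -7$)
$\frac{L{\left(121 \right)}}{23071} - \frac{4015}{t} = - \frac{7}{23071} - \frac{4015}{3721} = - \frac{92656112}{85847191}$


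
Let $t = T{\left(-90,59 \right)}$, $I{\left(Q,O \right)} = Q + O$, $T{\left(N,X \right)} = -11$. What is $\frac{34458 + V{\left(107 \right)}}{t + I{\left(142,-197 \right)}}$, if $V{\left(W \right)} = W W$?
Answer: $- \frac{45907}{66} \approx -695.56$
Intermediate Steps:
$V{\left(W \right)} = W^{2}$
$I{\left(Q,O \right)} = O + Q$
$t = -11$
$\frac{34458 + V{\left(107 \right)}}{t + I{\left(142,-197 \right)}} = \frac{34458 + 107^{2}}{-11 + \left(-197 + 142\right)} = \frac{34458 + 11449}{-11 - 55} = \frac{45907}{-66} = 45907 \left(- \frac{1}{66}\right) = - \frac{45907}{66}$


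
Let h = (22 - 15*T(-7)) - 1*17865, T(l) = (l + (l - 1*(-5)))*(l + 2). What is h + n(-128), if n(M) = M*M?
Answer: -2134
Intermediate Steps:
T(l) = (2 + l)*(5 + 2*l) (T(l) = (l + (l + 5))*(2 + l) = (l + (5 + l))*(2 + l) = (5 + 2*l)*(2 + l) = (2 + l)*(5 + 2*l))
h = -18518 (h = (22 - 15*(10 + 2*(-7)² + 9*(-7))) - 1*17865 = (22 - 15*(10 + 2*49 - 63)) - 17865 = (22 - 15*(10 + 98 - 63)) - 17865 = (22 - 15*45) - 17865 = (22 - 675) - 17865 = -653 - 17865 = -18518)
n(M) = M²
h + n(-128) = -18518 + (-128)² = -18518 + 16384 = -2134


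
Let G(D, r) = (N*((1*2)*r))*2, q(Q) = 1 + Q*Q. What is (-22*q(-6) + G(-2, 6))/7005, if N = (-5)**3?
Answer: -3814/7005 ≈ -0.54447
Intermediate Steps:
N = -125
q(Q) = 1 + Q**2
G(D, r) = -500*r (G(D, r) = -125*1*2*r*2 = -250*r*2 = -500*r)
(-22*q(-6) + G(-2, 6))/7005 = (-22*(1 + (-6)**2) - 500*6)/7005 = (-22*(1 + 36) - 3000)*(1/7005) = (-22*37 - 3000)*(1/7005) = (-814 - 3000)*(1/7005) = -3814*1/7005 = -3814/7005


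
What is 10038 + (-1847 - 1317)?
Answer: 6874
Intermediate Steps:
10038 + (-1847 - 1317) = 10038 - 3164 = 6874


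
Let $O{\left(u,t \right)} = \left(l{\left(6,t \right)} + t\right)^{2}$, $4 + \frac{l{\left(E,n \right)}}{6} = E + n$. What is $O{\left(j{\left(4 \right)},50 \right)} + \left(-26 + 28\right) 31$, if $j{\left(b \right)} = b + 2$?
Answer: $131106$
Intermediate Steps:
$j{\left(b \right)} = 2 + b$
$l{\left(E,n \right)} = -24 + 6 E + 6 n$ ($l{\left(E,n \right)} = -24 + 6 \left(E + n\right) = -24 + \left(6 E + 6 n\right) = -24 + 6 E + 6 n$)
$O{\left(u,t \right)} = \left(12 + 7 t\right)^{2}$ ($O{\left(u,t \right)} = \left(\left(-24 + 6 \cdot 6 + 6 t\right) + t\right)^{2} = \left(\left(-24 + 36 + 6 t\right) + t\right)^{2} = \left(\left(12 + 6 t\right) + t\right)^{2} = \left(12 + 7 t\right)^{2}$)
$O{\left(j{\left(4 \right)},50 \right)} + \left(-26 + 28\right) 31 = \left(12 + 7 \cdot 50\right)^{2} + \left(-26 + 28\right) 31 = \left(12 + 350\right)^{2} + 2 \cdot 31 = 362^{2} + 62 = 131044 + 62 = 131106$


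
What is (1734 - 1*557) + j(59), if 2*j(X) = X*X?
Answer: 5835/2 ≈ 2917.5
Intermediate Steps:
j(X) = X²/2 (j(X) = (X*X)/2 = X²/2)
(1734 - 1*557) + j(59) = (1734 - 1*557) + (½)*59² = (1734 - 557) + (½)*3481 = 1177 + 3481/2 = 5835/2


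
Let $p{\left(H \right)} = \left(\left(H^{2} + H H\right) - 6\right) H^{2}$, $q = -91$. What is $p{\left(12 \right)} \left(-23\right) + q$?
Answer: $-934075$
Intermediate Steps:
$p{\left(H \right)} = H^{2} \left(-6 + 2 H^{2}\right)$ ($p{\left(H \right)} = \left(\left(H^{2} + H^{2}\right) - 6\right) H^{2} = \left(2 H^{2} - 6\right) H^{2} = \left(-6 + 2 H^{2}\right) H^{2} = H^{2} \left(-6 + 2 H^{2}\right)$)
$p{\left(12 \right)} \left(-23\right) + q = 2 \cdot 12^{2} \left(-3 + 12^{2}\right) \left(-23\right) - 91 = 2 \cdot 144 \left(-3 + 144\right) \left(-23\right) - 91 = 2 \cdot 144 \cdot 141 \left(-23\right) - 91 = 40608 \left(-23\right) - 91 = -933984 - 91 = -934075$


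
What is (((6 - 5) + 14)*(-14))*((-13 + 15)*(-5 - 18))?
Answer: 9660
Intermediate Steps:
(((6 - 5) + 14)*(-14))*((-13 + 15)*(-5 - 18)) = ((1 + 14)*(-14))*(2*(-23)) = (15*(-14))*(-46) = -210*(-46) = 9660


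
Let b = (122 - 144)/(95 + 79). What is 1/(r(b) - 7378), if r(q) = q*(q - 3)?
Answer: -7569/55841090 ≈ -0.00013555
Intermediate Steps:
b = -11/87 (b = -22/174 = -22*1/174 = -11/87 ≈ -0.12644)
r(q) = q*(-3 + q)
1/(r(b) - 7378) = 1/(-11*(-3 - 11/87)/87 - 7378) = 1/(-11/87*(-272/87) - 7378) = 1/(2992/7569 - 7378) = 1/(-55841090/7569) = -7569/55841090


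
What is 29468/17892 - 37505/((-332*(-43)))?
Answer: -62588573/63856548 ≈ -0.98014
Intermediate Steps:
29468/17892 - 37505/((-332*(-43))) = 29468*(1/17892) - 37505/14276 = 7367/4473 - 37505*1/14276 = 7367/4473 - 37505/14276 = -62588573/63856548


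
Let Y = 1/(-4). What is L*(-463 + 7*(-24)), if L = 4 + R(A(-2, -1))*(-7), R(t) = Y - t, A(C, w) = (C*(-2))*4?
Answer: -297201/4 ≈ -74300.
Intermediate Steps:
A(C, w) = -8*C (A(C, w) = -2*C*4 = -8*C)
Y = -¼ ≈ -0.25000
R(t) = -¼ - t
L = 471/4 (L = 4 + (-¼ - (-8)*(-2))*(-7) = 4 + (-¼ - 1*16)*(-7) = 4 + (-¼ - 16)*(-7) = 4 - 65/4*(-7) = 4 + 455/4 = 471/4 ≈ 117.75)
L*(-463 + 7*(-24)) = 471*(-463 + 7*(-24))/4 = 471*(-463 - 168)/4 = (471/4)*(-631) = -297201/4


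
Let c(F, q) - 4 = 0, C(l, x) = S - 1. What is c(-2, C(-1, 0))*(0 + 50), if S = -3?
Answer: 200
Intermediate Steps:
C(l, x) = -4 (C(l, x) = -3 - 1 = -4)
c(F, q) = 4 (c(F, q) = 4 + 0 = 4)
c(-2, C(-1, 0))*(0 + 50) = 4*(0 + 50) = 4*50 = 200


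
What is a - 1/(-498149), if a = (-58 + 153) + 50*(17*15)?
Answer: 6398723906/498149 ≈ 12845.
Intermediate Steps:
a = 12845 (a = 95 + 50*255 = 95 + 12750 = 12845)
a - 1/(-498149) = 12845 - 1/(-498149) = 12845 - 1*(-1/498149) = 12845 + 1/498149 = 6398723906/498149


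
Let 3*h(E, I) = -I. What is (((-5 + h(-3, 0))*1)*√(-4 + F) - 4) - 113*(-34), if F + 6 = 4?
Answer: 3838 - 5*I*√6 ≈ 3838.0 - 12.247*I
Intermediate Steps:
F = -2 (F = -6 + 4 = -2)
h(E, I) = -I/3 (h(E, I) = (-I)/3 = -I/3)
(((-5 + h(-3, 0))*1)*√(-4 + F) - 4) - 113*(-34) = (((-5 - ⅓*0)*1)*√(-4 - 2) - 4) - 113*(-34) = (((-5 + 0)*1)*√(-6) - 4) + 3842 = ((-5*1)*(I*√6) - 4) + 3842 = (-5*I*√6 - 4) + 3842 = (-4 - 5*I*√6) + 3842 = 3838 - 5*I*√6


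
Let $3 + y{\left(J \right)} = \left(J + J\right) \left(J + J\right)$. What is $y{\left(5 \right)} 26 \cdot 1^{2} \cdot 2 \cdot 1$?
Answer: $5044$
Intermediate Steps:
$y{\left(J \right)} = -3 + 4 J^{2}$ ($y{\left(J \right)} = -3 + \left(J + J\right) \left(J + J\right) = -3 + 2 J 2 J = -3 + 4 J^{2}$)
$y{\left(5 \right)} 26 \cdot 1^{2} \cdot 2 \cdot 1 = \left(-3 + 4 \cdot 5^{2}\right) 26 \cdot 1^{2} \cdot 2 \cdot 1 = \left(-3 + 4 \cdot 25\right) 26 \cdot 1 \cdot 2 \cdot 1 = \left(-3 + 100\right) 26 \cdot 2 \cdot 1 = 97 \cdot 26 \cdot 2 = 2522 \cdot 2 = 5044$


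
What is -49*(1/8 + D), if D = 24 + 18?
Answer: -16513/8 ≈ -2064.1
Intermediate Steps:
D = 42
-49*(1/8 + D) = -49*(1/8 + 42) = -49*(⅛ + 42) = -49*337/8 = -16513/8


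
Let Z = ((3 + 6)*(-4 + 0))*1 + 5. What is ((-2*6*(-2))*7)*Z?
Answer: -5208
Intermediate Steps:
Z = -31 (Z = (9*(-4))*1 + 5 = -36*1 + 5 = -36 + 5 = -31)
((-2*6*(-2))*7)*Z = ((-2*6*(-2))*7)*(-31) = (-12*(-2)*7)*(-31) = (24*7)*(-31) = 168*(-31) = -5208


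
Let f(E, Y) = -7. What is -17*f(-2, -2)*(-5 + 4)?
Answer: -119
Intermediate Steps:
-17*f(-2, -2)*(-5 + 4) = -(-119)*(-5 + 4) = -(-119)*(-1) = -17*7 = -119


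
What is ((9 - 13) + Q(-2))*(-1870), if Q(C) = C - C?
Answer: 7480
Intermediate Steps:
Q(C) = 0
((9 - 13) + Q(-2))*(-1870) = ((9 - 13) + 0)*(-1870) = (-4 + 0)*(-1870) = -4*(-1870) = 7480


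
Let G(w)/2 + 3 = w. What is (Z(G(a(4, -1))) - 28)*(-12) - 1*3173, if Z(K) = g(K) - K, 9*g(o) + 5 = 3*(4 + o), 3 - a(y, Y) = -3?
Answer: -8395/3 ≈ -2798.3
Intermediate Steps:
a(y, Y) = 6 (a(y, Y) = 3 - 1*(-3) = 3 + 3 = 6)
g(o) = 7/9 + o/3 (g(o) = -5/9 + (3*(4 + o))/9 = -5/9 + (12 + 3*o)/9 = -5/9 + (4/3 + o/3) = 7/9 + o/3)
G(w) = -6 + 2*w
Z(K) = 7/9 - 2*K/3 (Z(K) = (7/9 + K/3) - K = 7/9 - 2*K/3)
(Z(G(a(4, -1))) - 28)*(-12) - 1*3173 = ((7/9 - 2*(-6 + 2*6)/3) - 28)*(-12) - 1*3173 = ((7/9 - 2*(-6 + 12)/3) - 28)*(-12) - 3173 = ((7/9 - ⅔*6) - 28)*(-12) - 3173 = ((7/9 - 4) - 28)*(-12) - 3173 = (-29/9 - 28)*(-12) - 3173 = -281/9*(-12) - 3173 = 1124/3 - 3173 = -8395/3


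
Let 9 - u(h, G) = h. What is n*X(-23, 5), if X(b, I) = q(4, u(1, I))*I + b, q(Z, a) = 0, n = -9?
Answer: 207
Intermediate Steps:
u(h, G) = 9 - h
X(b, I) = b (X(b, I) = 0*I + b = 0 + b = b)
n*X(-23, 5) = -9*(-23) = 207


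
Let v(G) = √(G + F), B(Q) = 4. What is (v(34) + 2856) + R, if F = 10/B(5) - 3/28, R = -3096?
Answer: -240 + √7133/14 ≈ -233.97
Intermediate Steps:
F = 67/28 (F = 10/4 - 3/28 = 10*(¼) - 3*1/28 = 5/2 - 3/28 = 67/28 ≈ 2.3929)
v(G) = √(67/28 + G) (v(G) = √(G + 67/28) = √(67/28 + G))
(v(34) + 2856) + R = (√(469 + 196*34)/14 + 2856) - 3096 = (√(469 + 6664)/14 + 2856) - 3096 = (√7133/14 + 2856) - 3096 = (2856 + √7133/14) - 3096 = -240 + √7133/14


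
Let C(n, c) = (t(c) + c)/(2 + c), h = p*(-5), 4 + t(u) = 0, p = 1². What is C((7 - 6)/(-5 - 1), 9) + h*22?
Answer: -1205/11 ≈ -109.55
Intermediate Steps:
p = 1
t(u) = -4 (t(u) = -4 + 0 = -4)
h = -5 (h = 1*(-5) = -5)
C(n, c) = (-4 + c)/(2 + c)
C((7 - 6)/(-5 - 1), 9) + h*22 = (-4 + 9)/(2 + 9) - 5*22 = 5/11 - 110 = -1205/11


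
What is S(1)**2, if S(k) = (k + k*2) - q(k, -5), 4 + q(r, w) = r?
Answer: 36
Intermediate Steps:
q(r, w) = -4 + r
S(k) = 4 + 2*k (S(k) = (k + k*2) - (-4 + k) = (k + 2*k) + (4 - k) = 3*k + (4 - k) = 4 + 2*k)
S(1)**2 = (4 + 2*1)**2 = (4 + 2)**2 = 6**2 = 36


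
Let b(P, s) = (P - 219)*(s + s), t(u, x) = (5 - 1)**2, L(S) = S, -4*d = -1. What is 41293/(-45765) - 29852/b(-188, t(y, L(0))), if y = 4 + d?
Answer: 207094187/149010840 ≈ 1.3898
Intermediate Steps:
d = 1/4 (d = -1/4*(-1) = 1/4 ≈ 0.25000)
y = 17/4 (y = 4 + 1/4 = 17/4 ≈ 4.2500)
t(u, x) = 16 (t(u, x) = 4**2 = 16)
b(P, s) = 2*s*(-219 + P) (b(P, s) = (-219 + P)*(2*s) = 2*s*(-219 + P))
41293/(-45765) - 29852/b(-188, t(y, L(0))) = 41293/(-45765) - 29852*1/(32*(-219 - 188)) = 41293*(-1/45765) - 29852/(2*16*(-407)) = -41293/45765 - 29852/(-13024) = -41293/45765 - 29852*(-1/13024) = -41293/45765 + 7463/3256 = 207094187/149010840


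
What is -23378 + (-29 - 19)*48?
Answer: -25682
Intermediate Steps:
-23378 + (-29 - 19)*48 = -23378 - 48*48 = -23378 - 2304 = -25682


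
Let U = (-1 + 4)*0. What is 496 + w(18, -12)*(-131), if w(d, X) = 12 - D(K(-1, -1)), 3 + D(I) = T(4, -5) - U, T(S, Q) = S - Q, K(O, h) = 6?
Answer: -290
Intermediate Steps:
U = 0 (U = 3*0 = 0)
D(I) = 6 (D(I) = -3 + ((4 - 1*(-5)) - 1*0) = -3 + ((4 + 5) + 0) = -3 + (9 + 0) = -3 + 9 = 6)
w(d, X) = 6 (w(d, X) = 12 - 1*6 = 12 - 6 = 6)
496 + w(18, -12)*(-131) = 496 + 6*(-131) = 496 - 786 = -290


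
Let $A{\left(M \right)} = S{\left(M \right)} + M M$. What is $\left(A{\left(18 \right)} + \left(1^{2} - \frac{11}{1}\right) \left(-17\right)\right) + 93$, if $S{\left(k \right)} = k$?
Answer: $605$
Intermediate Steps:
$A{\left(M \right)} = M + M^{2}$ ($A{\left(M \right)} = M + M M = M + M^{2}$)
$\left(A{\left(18 \right)} + \left(1^{2} - \frac{11}{1}\right) \left(-17\right)\right) + 93 = \left(18 \left(1 + 18\right) + \left(1^{2} - \frac{11}{1}\right) \left(-17\right)\right) + 93 = \left(18 \cdot 19 + \left(1 - 11\right) \left(-17\right)\right) + 93 = \left(342 + \left(1 - 11\right) \left(-17\right)\right) + 93 = \left(342 - -170\right) + 93 = \left(342 + 170\right) + 93 = 512 + 93 = 605$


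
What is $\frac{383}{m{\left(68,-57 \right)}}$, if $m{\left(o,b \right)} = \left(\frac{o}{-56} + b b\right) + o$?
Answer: $\frac{5362}{46421} \approx 0.11551$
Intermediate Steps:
$m{\left(o,b \right)} = b^{2} + \frac{55 o}{56}$ ($m{\left(o,b \right)} = \left(- \frac{o}{56} + b^{2}\right) + o = \left(b^{2} - \frac{o}{56}\right) + o = b^{2} + \frac{55 o}{56}$)
$\frac{383}{m{\left(68,-57 \right)}} = \frac{383}{\left(-57\right)^{2} + \frac{55}{56} \cdot 68} = \frac{383}{3249 + \frac{935}{14}} = \frac{383}{\frac{46421}{14}} = 383 \cdot \frac{14}{46421} = \frac{5362}{46421}$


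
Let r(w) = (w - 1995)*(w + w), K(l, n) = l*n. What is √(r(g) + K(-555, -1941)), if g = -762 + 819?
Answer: 39*√563 ≈ 925.38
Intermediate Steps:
g = 57
r(w) = 2*w*(-1995 + w) (r(w) = (-1995 + w)*(2*w) = 2*w*(-1995 + w))
√(r(g) + K(-555, -1941)) = √(2*57*(-1995 + 57) - 555*(-1941)) = √(2*57*(-1938) + 1077255) = √(-220932 + 1077255) = √856323 = 39*√563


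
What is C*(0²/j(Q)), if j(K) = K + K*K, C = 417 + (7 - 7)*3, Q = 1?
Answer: 0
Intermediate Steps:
C = 417 (C = 417 + 0*3 = 417 + 0 = 417)
j(K) = K + K²
C*(0²/j(Q)) = 417*(0²/((1*(1 + 1)))) = 417*(0/((1*2))) = 417*(0/2) = 417*(0*(½)) = 417*0 = 0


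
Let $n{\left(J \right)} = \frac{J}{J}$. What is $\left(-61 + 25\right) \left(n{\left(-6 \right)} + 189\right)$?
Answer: $-6840$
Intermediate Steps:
$n{\left(J \right)} = 1$
$\left(-61 + 25\right) \left(n{\left(-6 \right)} + 189\right) = \left(-61 + 25\right) \left(1 + 189\right) = \left(-36\right) 190 = -6840$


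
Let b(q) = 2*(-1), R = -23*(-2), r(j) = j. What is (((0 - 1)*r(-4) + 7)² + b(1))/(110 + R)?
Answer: 119/156 ≈ 0.76282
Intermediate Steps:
R = 46
b(q) = -2
(((0 - 1)*r(-4) + 7)² + b(1))/(110 + R) = (((0 - 1)*(-4) + 7)² - 2)/(110 + 46) = ((-1*(-4) + 7)² - 2)/156 = ((4 + 7)² - 2)/156 = (11² - 2)/156 = (121 - 2)/156 = (1/156)*119 = 119/156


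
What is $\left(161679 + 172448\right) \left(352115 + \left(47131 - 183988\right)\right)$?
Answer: $71923509766$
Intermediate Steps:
$\left(161679 + 172448\right) \left(352115 + \left(47131 - 183988\right)\right) = 334127 \left(352115 + \left(47131 - 183988\right)\right) = 334127 \left(352115 - 136857\right) = 334127 \cdot 215258 = 71923509766$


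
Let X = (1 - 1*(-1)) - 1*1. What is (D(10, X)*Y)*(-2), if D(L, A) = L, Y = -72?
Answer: 1440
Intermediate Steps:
X = 1 (X = (1 + 1) - 1 = 2 - 1 = 1)
(D(10, X)*Y)*(-2) = (10*(-72))*(-2) = -720*(-2) = 1440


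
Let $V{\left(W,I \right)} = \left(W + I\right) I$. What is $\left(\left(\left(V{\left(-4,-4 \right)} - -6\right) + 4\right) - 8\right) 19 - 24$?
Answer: $622$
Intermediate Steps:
$V{\left(W,I \right)} = I \left(I + W\right)$ ($V{\left(W,I \right)} = \left(I + W\right) I = I \left(I + W\right)$)
$\left(\left(\left(V{\left(-4,-4 \right)} - -6\right) + 4\right) - 8\right) 19 - 24 = \left(\left(\left(- 4 \left(-4 - 4\right) - -6\right) + 4\right) - 8\right) 19 - 24 = \left(\left(\left(\left(-4\right) \left(-8\right) + 6\right) + 4\right) - 8\right) 19 - 24 = \left(\left(\left(32 + 6\right) + 4\right) - 8\right) 19 - 24 = \left(\left(38 + 4\right) - 8\right) 19 - 24 = \left(42 - 8\right) 19 - 24 = 34 \cdot 19 - 24 = 646 - 24 = 622$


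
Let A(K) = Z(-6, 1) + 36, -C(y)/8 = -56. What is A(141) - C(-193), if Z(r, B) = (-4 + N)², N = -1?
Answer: -387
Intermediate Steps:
C(y) = 448 (C(y) = -8*(-56) = 448)
Z(r, B) = 25 (Z(r, B) = (-4 - 1)² = (-5)² = 25)
A(K) = 61 (A(K) = 25 + 36 = 61)
A(141) - C(-193) = 61 - 1*448 = 61 - 448 = -387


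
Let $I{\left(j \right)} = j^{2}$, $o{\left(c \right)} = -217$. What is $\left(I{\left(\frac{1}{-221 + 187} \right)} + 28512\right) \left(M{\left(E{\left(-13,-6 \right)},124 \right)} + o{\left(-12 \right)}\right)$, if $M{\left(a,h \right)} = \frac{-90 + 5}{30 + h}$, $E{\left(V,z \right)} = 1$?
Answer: $- \frac{1104254625119}{178024} \approx -6.2028 \cdot 10^{6}$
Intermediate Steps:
$M{\left(a,h \right)} = - \frac{85}{30 + h}$
$\left(I{\left(\frac{1}{-221 + 187} \right)} + 28512\right) \left(M{\left(E{\left(-13,-6 \right)},124 \right)} + o{\left(-12 \right)}\right) = \left(\left(\frac{1}{-221 + 187}\right)^{2} + 28512\right) \left(- \frac{85}{30 + 124} - 217\right) = \left(\left(\frac{1}{-34}\right)^{2} + 28512\right) \left(- \frac{85}{154} - 217\right) = \left(\left(- \frac{1}{34}\right)^{2} + 28512\right) \left(\left(-85\right) \frac{1}{154} - 217\right) = \left(\frac{1}{1156} + 28512\right) \left(- \frac{85}{154} - 217\right) = \frac{32959873}{1156} \left(- \frac{33503}{154}\right) = - \frac{1104254625119}{178024}$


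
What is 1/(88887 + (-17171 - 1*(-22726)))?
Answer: 1/94442 ≈ 1.0589e-5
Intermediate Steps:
1/(88887 + (-17171 - 1*(-22726))) = 1/(88887 + (-17171 + 22726)) = 1/(88887 + 5555) = 1/94442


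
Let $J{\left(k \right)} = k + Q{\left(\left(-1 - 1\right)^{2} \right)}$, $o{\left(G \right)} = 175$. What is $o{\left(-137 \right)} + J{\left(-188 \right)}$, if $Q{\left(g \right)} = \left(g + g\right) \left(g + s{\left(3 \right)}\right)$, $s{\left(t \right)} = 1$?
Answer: $27$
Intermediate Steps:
$Q{\left(g \right)} = 2 g \left(1 + g\right)$ ($Q{\left(g \right)} = \left(g + g\right) \left(g + 1\right) = 2 g \left(1 + g\right)$)
$J{\left(k \right)} = 40 + k$ ($J{\left(k \right)} = k + 2 \left(-1 - 1\right)^{2} \left(1 + \left(-1 - 1\right)^{2}\right) = k + 2 \left(-2\right)^{2} \left(1 + \left(-2\right)^{2}\right) = k + 2 \cdot 4 \left(1 + 4\right) = k + 2 \cdot 4 \cdot 5 = k + 40 = 40 + k$)
$o{\left(-137 \right)} + J{\left(-188 \right)} = 175 + \left(40 - 188\right) = 175 - 148 = 27$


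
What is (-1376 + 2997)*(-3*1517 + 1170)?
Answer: -5480601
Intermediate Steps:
(-1376 + 2997)*(-3*1517 + 1170) = 1621*(-4551 + 1170) = 1621*(-3381) = -5480601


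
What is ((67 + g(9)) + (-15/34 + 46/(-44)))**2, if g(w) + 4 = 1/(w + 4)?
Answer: 22417875076/5909761 ≈ 3793.4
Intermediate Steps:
g(w) = -4 + 1/(4 + w) (g(w) = -4 + 1/(w + 4) = -4 + 1/(4 + w))
((67 + g(9)) + (-15/34 + 46/(-44)))**2 = ((67 + (-15 - 4*9)/(4 + 9)) + (-15/34 + 46/(-44)))**2 = ((67 + (-15 - 36)/13) + (-15*1/34 + 46*(-1/44)))**2 = ((67 + (1/13)*(-51)) + (-15/34 - 23/22))**2 = ((67 - 51/13) - 278/187)**2 = (820/13 - 278/187)**2 = (149726/2431)**2 = 22417875076/5909761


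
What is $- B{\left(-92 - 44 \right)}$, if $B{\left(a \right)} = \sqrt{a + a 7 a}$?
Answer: $- 2 \sqrt{32334} \approx -359.63$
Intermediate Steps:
$B{\left(a \right)} = \sqrt{a + 7 a^{2}}$ ($B{\left(a \right)} = \sqrt{a + 7 a a} = \sqrt{a + 7 a^{2}}$)
$- B{\left(-92 - 44 \right)} = - \sqrt{\left(-92 - 44\right) \left(1 + 7 \left(-92 - 44\right)\right)} = - \sqrt{- 136 \left(1 + 7 \left(-136\right)\right)} = - \sqrt{- 136 \left(1 - 952\right)} = - \sqrt{\left(-136\right) \left(-951\right)} = - \sqrt{129336} = - 2 \sqrt{32334}$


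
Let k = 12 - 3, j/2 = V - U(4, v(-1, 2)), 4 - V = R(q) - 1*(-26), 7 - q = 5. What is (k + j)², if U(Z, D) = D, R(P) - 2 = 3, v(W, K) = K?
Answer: 2401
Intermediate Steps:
q = 2 (q = 7 - 1*5 = 7 - 5 = 2)
R(P) = 5 (R(P) = 2 + 3 = 5)
V = -27 (V = 4 - (5 - 1*(-26)) = 4 - (5 + 26) = 4 - 1*31 = 4 - 31 = -27)
j = -58 (j = 2*(-27 - 1*2) = 2*(-27 - 2) = 2*(-29) = -58)
k = 9
(k + j)² = (9 - 58)² = (-49)² = 2401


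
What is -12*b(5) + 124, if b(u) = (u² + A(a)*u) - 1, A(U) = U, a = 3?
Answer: -344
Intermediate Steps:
b(u) = -1 + u² + 3*u (b(u) = (u² + 3*u) - 1 = -1 + u² + 3*u)
-12*b(5) + 124 = -12*(-1 + 5² + 3*5) + 124 = -12*(-1 + 25 + 15) + 124 = -12*39 + 124 = -468 + 124 = -344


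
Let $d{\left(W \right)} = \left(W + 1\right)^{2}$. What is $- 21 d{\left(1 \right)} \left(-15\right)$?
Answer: $1260$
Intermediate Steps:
$d{\left(W \right)} = \left(1 + W\right)^{2}$
$- 21 d{\left(1 \right)} \left(-15\right) = - 21 \left(1 + 1\right)^{2} \left(-15\right) = - 21 \cdot 2^{2} \left(-15\right) = \left(-21\right) 4 \left(-15\right) = \left(-84\right) \left(-15\right) = 1260$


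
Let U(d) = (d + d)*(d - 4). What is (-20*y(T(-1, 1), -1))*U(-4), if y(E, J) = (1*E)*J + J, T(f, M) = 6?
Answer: 8960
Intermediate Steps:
y(E, J) = J + E*J (y(E, J) = E*J + J = J + E*J)
U(d) = 2*d*(-4 + d) (U(d) = (2*d)*(-4 + d) = 2*d*(-4 + d))
(-20*y(T(-1, 1), -1))*U(-4) = (-(-20)*(1 + 6))*(2*(-4)*(-4 - 4)) = (-(-20)*7)*(2*(-4)*(-8)) = -20*(-7)*64 = 140*64 = 8960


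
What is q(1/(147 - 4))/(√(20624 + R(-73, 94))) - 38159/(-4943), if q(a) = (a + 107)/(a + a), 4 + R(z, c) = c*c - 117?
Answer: 38159/4943 + 7651*√29339/29339 ≈ 52.388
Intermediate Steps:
R(z, c) = -121 + c² (R(z, c) = -4 + (c*c - 117) = -4 + (c² - 117) = -4 + (-117 + c²) = -121 + c²)
q(a) = (107 + a)/(2*a) (q(a) = (107 + a)/((2*a)) = (107 + a)*(1/(2*a)) = (107 + a)/(2*a))
q(1/(147 - 4))/(√(20624 + R(-73, 94))) - 38159/(-4943) = ((107 + 1/(147 - 4))/(2*(1/(147 - 4))))/(√(20624 + (-121 + 94²))) - 38159/(-4943) = ((107 + 1/143)/(2*(1/143)))/(√(20624 + (-121 + 8836))) - 38159*(-1/4943) = ((107 + 1/143)/(2*(1/143)))/(√(20624 + 8715)) + 38159/4943 = ((½)*143*(15302/143))/(√29339) + 38159/4943 = 7651*(√29339/29339) + 38159/4943 = 7651*√29339/29339 + 38159/4943 = 38159/4943 + 7651*√29339/29339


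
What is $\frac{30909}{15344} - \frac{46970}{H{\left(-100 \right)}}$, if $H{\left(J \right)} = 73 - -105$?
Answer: $- \frac{357602939}{1365616} \approx -261.86$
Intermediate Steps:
$H{\left(J \right)} = 178$ ($H{\left(J \right)} = 73 + 105 = 178$)
$\frac{30909}{15344} - \frac{46970}{H{\left(-100 \right)}} = \frac{30909}{15344} - \frac{46970}{178} = 30909 \cdot \frac{1}{15344} - \frac{23485}{89} = \frac{30909}{15344} - \frac{23485}{89} = - \frac{357602939}{1365616}$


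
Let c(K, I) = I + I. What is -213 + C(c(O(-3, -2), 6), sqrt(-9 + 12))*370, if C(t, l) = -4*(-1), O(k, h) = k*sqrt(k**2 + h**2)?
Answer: 1267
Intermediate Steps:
O(k, h) = k*sqrt(h**2 + k**2)
c(K, I) = 2*I
C(t, l) = 4
-213 + C(c(O(-3, -2), 6), sqrt(-9 + 12))*370 = -213 + 4*370 = -213 + 1480 = 1267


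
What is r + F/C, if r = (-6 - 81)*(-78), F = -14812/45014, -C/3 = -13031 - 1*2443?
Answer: 3545074100219/522409977 ≈ 6786.0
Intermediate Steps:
C = 46422 (C = -3*(-13031 - 1*2443) = -3*(-13031 - 2443) = -3*(-15474) = 46422)
F = -7406/22507 (F = -14812*1/45014 = -7406/22507 ≈ -0.32905)
r = 6786 (r = -87*(-78) = 6786)
r + F/C = 6786 - 7406/22507/46422 = 6786 - 7406/22507*1/46422 = 6786 - 3703/522409977 = 3545074100219/522409977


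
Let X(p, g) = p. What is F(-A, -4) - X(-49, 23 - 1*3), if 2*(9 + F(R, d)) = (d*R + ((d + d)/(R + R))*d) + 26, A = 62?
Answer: 5483/31 ≈ 176.87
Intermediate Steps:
F(R, d) = 4 + R*d/2 + d²/(2*R) (F(R, d) = -9 + ((d*R + ((d + d)/(R + R))*d) + 26)/2 = -9 + ((R*d + ((2*d)/((2*R)))*d) + 26)/2 = -9 + ((R*d + ((2*d)*(1/(2*R)))*d) + 26)/2 = -9 + ((R*d + (d/R)*d) + 26)/2 = -9 + ((R*d + d²/R) + 26)/2 = -9 + (26 + R*d + d²/R)/2 = -9 + (13 + R*d/2 + d²/(2*R)) = 4 + R*d/2 + d²/(2*R))
F(-A, -4) - X(-49, 23 - 1*3) = ((-4)² + (-1*62)*(8 - 1*62*(-4)))/(2*((-1*62))) - 1*(-49) = (½)*(16 - 62*(8 - 62*(-4)))/(-62) + 49 = (½)*(-1/62)*(16 - 62*(8 + 248)) + 49 = (½)*(-1/62)*(16 - 62*256) + 49 = (½)*(-1/62)*(16 - 15872) + 49 = (½)*(-1/62)*(-15856) + 49 = 3964/31 + 49 = 5483/31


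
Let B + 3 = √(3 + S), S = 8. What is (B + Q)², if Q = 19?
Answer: (16 + √11)² ≈ 373.13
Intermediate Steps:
B = -3 + √11 (B = -3 + √(3 + 8) = -3 + √11 ≈ 0.31662)
(B + Q)² = ((-3 + √11) + 19)² = (16 + √11)²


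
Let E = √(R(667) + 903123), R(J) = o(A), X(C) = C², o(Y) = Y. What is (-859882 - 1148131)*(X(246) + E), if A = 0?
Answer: -121516914708 - 6024039*√100347 ≈ -1.2343e+11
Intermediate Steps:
R(J) = 0
E = 3*√100347 (E = √(0 + 903123) = √903123 = 3*√100347 ≈ 950.33)
(-859882 - 1148131)*(X(246) + E) = (-859882 - 1148131)*(246² + 3*√100347) = -2008013*(60516 + 3*√100347) = -121516914708 - 6024039*√100347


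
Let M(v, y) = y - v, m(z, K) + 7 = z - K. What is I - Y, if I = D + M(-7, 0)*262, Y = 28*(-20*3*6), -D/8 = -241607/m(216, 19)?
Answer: 2098258/95 ≈ 22087.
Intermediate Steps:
m(z, K) = -7 + z - K (m(z, K) = -7 + (z - K) = -7 + z - K)
D = 966428/95 (D = -(-1932856)/(-7 + 216 - 1*19) = -(-1932856)/(-7 + 216 - 19) = -(-1932856)/190 = -8*(-241607/190) = 966428/95 ≈ 10173.)
Y = -10080 (Y = 28*(-60*6) = 28*(-360) = -10080)
I = 1140658/95 (I = 966428/95 + (0 - 1*(-7))*262 = 966428/95 + (0 + 7)*262 = 966428/95 + 7*262 = 966428/95 + 1834 = 1140658/95 ≈ 12007.)
I - Y = 1140658/95 - 1*(-10080) = 1140658/95 + 10080 = 2098258/95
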